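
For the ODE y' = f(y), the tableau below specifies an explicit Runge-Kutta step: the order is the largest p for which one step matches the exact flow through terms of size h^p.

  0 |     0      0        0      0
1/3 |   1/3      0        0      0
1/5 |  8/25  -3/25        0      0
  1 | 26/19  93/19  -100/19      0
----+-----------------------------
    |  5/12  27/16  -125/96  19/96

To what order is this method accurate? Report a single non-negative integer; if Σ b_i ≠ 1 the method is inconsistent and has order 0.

b = (5/12, 27/16, -125/96, 19/96)
c = (0, 1/3, 1/5, 1)
Ac = (0, 0, -1/25, 11/19)
Σ b_i: 5/12·1 + 27/16·1 + (-125/96)·1 + 19/96·1 = 1 ✓
b·c: 27/16·1/3 + (-125/96)·1/5 + 19/96·1 = 1/2 ✓
b·c²: 27/16·1/9 + (-125/96)·1/25 + 19/96·1 = 1/3 ✓
b·Ac: (-125/96)·(-1/25) + 19/96·11/19 = 1/6 ✓
b·c³: 27/16·1/27 + (-125/96)·1/125 + 19/96·1 = 1/4 ✓
b·(c∘Ac): (-125/96)·(-1/125) + 19/96·11/19 = 1/8 ✓
b·Ac²: (-125/96)·(-1/75) + 19/96·1/3 = 1/12 ✓
b·A²c: 19/96·4/19 = 1/24 ✓; 4 stages ⇒ order 4.

4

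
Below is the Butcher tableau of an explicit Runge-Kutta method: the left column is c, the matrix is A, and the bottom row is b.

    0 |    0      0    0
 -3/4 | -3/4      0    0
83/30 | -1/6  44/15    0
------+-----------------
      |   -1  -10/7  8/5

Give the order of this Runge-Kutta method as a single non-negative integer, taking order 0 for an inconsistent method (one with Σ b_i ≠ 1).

0

b = (-1, -10/7, 8/5)
c = (0, -3/4, 83/30)
Ac = (0, 0, -11/5)
Σ b_i: (-1)·1 + (-10/7)·1 + 8/5·1 = -29/35 ≠ 1 ⇒ order 0.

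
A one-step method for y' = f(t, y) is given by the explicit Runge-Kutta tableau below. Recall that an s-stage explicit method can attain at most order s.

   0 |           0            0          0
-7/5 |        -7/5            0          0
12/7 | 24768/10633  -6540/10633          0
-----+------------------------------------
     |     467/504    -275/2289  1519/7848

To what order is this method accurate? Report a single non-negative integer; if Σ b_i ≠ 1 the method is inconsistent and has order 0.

3

b = (467/504, -275/2289, 1519/7848)
c = (0, -7/5, 12/7)
Ac = (0, 0, 1308/1519)
Σ b_i: 467/504·1 + (-275/2289)·1 + 1519/7848·1 = 1 ✓
b·c: (-275/2289)·(-7/5) + 1519/7848·12/7 = 1/2 ✓
b·c²: (-275/2289)·49/25 + 1519/7848·144/49 = 1/3 ✓
b·Ac: 1519/7848·1308/1519 = 1/6 ✓; 3 stages ⇒ order 3.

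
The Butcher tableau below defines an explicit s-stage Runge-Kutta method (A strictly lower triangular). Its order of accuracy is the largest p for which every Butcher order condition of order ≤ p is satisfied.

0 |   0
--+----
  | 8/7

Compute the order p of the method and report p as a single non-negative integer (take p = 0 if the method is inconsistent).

0

b = (8/7)
c = (0)
Σ b_i: 8/7·1 = 8/7 ≠ 1 ⇒ order 0.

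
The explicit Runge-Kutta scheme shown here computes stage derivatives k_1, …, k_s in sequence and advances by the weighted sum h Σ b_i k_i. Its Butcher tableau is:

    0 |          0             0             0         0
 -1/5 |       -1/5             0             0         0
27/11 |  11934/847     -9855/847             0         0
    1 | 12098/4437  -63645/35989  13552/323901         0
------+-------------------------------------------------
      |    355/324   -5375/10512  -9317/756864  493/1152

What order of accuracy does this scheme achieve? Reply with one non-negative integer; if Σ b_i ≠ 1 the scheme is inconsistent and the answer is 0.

4

b = (355/324, -5375/10512, -9317/756864, 493/1152)
c = (0, -1/5, 27/11, 1)
Ac = (0, 0, 1971/847, 225/493)
Σ b_i: 355/324·1 + (-5375/10512)·1 + (-9317/756864)·1 + 493/1152·1 = 1 ✓
b·c: (-5375/10512)·(-1/5) + (-9317/756864)·27/11 + 493/1152·1 = 1/2 ✓
b·c²: (-5375/10512)·1/25 + (-9317/756864)·729/121 + 493/1152·1 = 1/3 ✓
b·Ac: (-9317/756864)·1971/847 + 493/1152·225/493 = 1/6 ✓
b·c³: (-5375/10512)·(-1/125) + (-9317/756864)·19683/1331 + 493/1152·1 = 1/4 ✓
b·(c∘Ac): (-9317/756864)·53217/9317 + 493/1152·225/493 = 1/8 ✓
b·Ac²: (-9317/756864)·(-1971/4235) + 493/1152·447/2465 = 1/12 ✓
b·A²c: 493/1152·48/493 = 1/24 ✓; 4 stages ⇒ order 4.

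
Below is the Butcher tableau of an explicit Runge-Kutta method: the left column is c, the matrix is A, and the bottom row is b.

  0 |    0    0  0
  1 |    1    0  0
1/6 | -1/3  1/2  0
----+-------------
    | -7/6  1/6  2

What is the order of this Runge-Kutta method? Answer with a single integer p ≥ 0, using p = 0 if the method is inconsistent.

b = (-7/6, 1/6, 2)
c = (0, 1, 1/6)
Ac = (0, 0, 1/2)
Σ b_i: (-7/6)·1 + 1/6·1 + 2·1 = 1 ✓
b·c: 1/6·1 + 2·1/6 = 1/2 ✓
b·c²: 1/6·1 + 2·1/36 = 2/9 ≠ 1/3 ⇒ order 2.
b·Ac: 2·1/2 = 1 ≠ 1/6

2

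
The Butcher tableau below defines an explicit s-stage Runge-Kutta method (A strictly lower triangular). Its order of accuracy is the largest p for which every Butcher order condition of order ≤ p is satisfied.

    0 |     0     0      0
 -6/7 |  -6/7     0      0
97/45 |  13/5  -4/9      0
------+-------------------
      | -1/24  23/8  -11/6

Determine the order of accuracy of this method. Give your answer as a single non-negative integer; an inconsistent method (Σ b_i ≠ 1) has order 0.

b = (-1/24, 23/8, -11/6)
c = (0, -6/7, 97/45)
Ac = (0, 0, 8/21)
Σ b_i: (-1/24)·1 + 23/8·1 + (-11/6)·1 = 1 ✓
b·c: 23/8·(-6/7) + (-11/6)·97/45 = -24253/3780 ≠ 1/2 ⇒ order 1.

1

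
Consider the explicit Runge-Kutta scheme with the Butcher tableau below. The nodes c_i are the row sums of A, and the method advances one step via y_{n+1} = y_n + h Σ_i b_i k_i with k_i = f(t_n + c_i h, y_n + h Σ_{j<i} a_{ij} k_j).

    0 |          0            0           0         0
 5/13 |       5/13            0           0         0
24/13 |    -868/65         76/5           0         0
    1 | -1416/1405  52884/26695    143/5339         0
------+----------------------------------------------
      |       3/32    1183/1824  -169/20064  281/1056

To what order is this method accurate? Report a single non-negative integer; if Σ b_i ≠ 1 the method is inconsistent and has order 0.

4

b = (3/32, 1183/1824, -169/20064, 281/1056)
c = (0, 5/13, 24/13, 1)
Ac = (0, 0, 76/13, 228/281)
Σ b_i: 3/32·1 + 1183/1824·1 + (-169/20064)·1 + 281/1056·1 = 1 ✓
b·c: 1183/1824·5/13 + (-169/20064)·24/13 + 281/1056·1 = 1/2 ✓
b·c²: 1183/1824·25/169 + (-169/20064)·576/169 + 281/1056·1 = 1/3 ✓
b·Ac: (-169/20064)·76/13 + 281/1056·228/281 = 1/6 ✓
b·c³: 1183/1824·125/2197 + (-169/20064)·13824/2197 + 281/1056·1 = 1/4 ✓
b·(c∘Ac): (-169/20064)·1824/169 + 281/1056·228/281 = 1/8 ✓
b·Ac²: (-169/20064)·380/169 + 281/1056·108/281 = 1/12 ✓
b·A²c: 281/1056·44/281 = 1/24 ✓; 4 stages ⇒ order 4.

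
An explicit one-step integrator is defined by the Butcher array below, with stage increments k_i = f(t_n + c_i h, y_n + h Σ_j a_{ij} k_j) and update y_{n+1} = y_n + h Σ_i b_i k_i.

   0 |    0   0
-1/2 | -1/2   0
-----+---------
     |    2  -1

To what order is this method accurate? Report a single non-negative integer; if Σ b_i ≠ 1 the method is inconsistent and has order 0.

2

b = (2, -1)
c = (0, -1/2)
Σ b_i: 2·1 + (-1)·1 = 1 ✓
b·c: (-1)·(-1/2) = 1/2 ✓; 2 stages ⇒ order 2.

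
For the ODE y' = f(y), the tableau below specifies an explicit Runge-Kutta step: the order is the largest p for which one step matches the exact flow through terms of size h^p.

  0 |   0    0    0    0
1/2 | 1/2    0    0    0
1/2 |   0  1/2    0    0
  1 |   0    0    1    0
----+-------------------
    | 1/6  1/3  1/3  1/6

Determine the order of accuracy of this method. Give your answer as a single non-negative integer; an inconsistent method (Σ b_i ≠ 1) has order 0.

b = (1/6, 1/3, 1/3, 1/6)
c = (0, 1/2, 1/2, 1)
Ac = (0, 0, 1/4, 1/2)
Σ b_i: 1/6·1 + 1/3·1 + 1/3·1 + 1/6·1 = 1 ✓
b·c: 1/3·1/2 + 1/3·1/2 + 1/6·1 = 1/2 ✓
b·c²: 1/3·1/4 + 1/3·1/4 + 1/6·1 = 1/3 ✓
b·Ac: 1/3·1/4 + 1/6·1/2 = 1/6 ✓
b·c³: 1/3·1/8 + 1/3·1/8 + 1/6·1 = 1/4 ✓
b·(c∘Ac): 1/3·1/8 + 1/6·1/2 = 1/8 ✓
b·Ac²: 1/3·1/8 + 1/6·1/4 = 1/12 ✓
b·A²c: 1/6·1/4 = 1/24 ✓; 4 stages ⇒ order 4.

4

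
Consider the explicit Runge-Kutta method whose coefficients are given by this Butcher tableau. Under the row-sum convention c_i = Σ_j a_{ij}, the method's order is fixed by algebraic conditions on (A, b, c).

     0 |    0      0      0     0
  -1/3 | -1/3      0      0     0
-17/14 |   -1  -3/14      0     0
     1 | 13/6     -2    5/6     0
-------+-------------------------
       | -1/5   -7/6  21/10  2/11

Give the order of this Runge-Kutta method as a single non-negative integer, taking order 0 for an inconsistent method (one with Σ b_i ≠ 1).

0

b = (-1/5, -7/6, 21/10, 2/11)
c = (0, -1/3, -17/14, 1)
Ac = (0, 0, 1/14, -29/84)
Σ b_i: (-1/5)·1 + (-7/6)·1 + 21/10·1 + 2/11·1 = 151/165 ≠ 1 ⇒ order 0.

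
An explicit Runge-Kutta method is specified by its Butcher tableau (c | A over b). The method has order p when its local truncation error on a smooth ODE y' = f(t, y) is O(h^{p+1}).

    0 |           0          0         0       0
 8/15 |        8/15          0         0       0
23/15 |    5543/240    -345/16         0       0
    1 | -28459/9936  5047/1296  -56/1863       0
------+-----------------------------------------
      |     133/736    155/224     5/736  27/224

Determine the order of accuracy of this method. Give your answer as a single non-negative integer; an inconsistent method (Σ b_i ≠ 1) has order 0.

4

b = (133/736, 155/224, 5/736, 27/224)
c = (0, 8/15, 23/15, 1)
Ac = (0, 0, -23/2, 329/162)
Σ b_i: 133/736·1 + 155/224·1 + 5/736·1 + 27/224·1 = 1 ✓
b·c: 155/224·8/15 + 5/736·23/15 + 27/224·1 = 1/2 ✓
b·c²: 155/224·64/225 + 5/736·529/225 + 27/224·1 = 1/3 ✓
b·Ac: 5/736·(-23/2) + 27/224·329/162 = 1/6 ✓
b·c³: 155/224·512/3375 + 5/736·12167/3375 + 27/224·1 = 1/4 ✓
b·(c∘Ac): 5/736·(-529/30) + 27/224·329/162 = 1/8 ✓
b·Ac²: 5/736·(-92/15) + 27/224·28/27 = 1/12 ✓
b·A²c: 27/224·28/81 = 1/24 ✓; 4 stages ⇒ order 4.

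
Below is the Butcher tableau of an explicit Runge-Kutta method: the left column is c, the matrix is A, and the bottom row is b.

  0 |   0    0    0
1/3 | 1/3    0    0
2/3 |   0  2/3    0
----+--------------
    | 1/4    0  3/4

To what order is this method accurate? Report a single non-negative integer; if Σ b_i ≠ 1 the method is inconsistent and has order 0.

b = (1/4, 0, 3/4)
c = (0, 1/3, 2/3)
Ac = (0, 0, 2/9)
Σ b_i: 1/4·1 + 3/4·1 = 1 ✓
b·c: 3/4·2/3 = 1/2 ✓
b·c²: 3/4·4/9 = 1/3 ✓
b·Ac: 3/4·2/9 = 1/6 ✓; 3 stages ⇒ order 3.

3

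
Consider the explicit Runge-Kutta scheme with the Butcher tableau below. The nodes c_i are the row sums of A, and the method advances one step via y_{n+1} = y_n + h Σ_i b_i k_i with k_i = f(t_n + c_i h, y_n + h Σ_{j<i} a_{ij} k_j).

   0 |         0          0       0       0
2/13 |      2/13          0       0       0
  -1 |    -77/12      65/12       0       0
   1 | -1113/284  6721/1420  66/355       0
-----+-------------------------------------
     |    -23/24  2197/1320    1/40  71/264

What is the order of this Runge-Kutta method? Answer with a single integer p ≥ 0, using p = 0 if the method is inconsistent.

4

b = (-23/24, 2197/1320, 1/40, 71/264)
c = (0, 2/13, -1, 1)
Ac = (0, 0, 5/6, 77/142)
Σ b_i: (-23/24)·1 + 2197/1320·1 + 1/40·1 + 71/264·1 = 1 ✓
b·c: 2197/1320·2/13 + 1/40·(-1) + 71/264·1 = 1/2 ✓
b·c²: 2197/1320·4/169 + 1/40·1 + 71/264·1 = 1/3 ✓
b·Ac: 1/40·5/6 + 71/264·77/142 = 1/6 ✓
b·c³: 2197/1320·8/2197 + 1/40·(-1) + 71/264·1 = 1/4 ✓
b·(c∘Ac): 1/40·(-5/6) + 71/264·77/142 = 1/8 ✓
b·Ac²: 1/40·5/39 + 71/264·275/923 = 1/12 ✓
b·A²c: 71/264·11/71 = 1/24 ✓; 4 stages ⇒ order 4.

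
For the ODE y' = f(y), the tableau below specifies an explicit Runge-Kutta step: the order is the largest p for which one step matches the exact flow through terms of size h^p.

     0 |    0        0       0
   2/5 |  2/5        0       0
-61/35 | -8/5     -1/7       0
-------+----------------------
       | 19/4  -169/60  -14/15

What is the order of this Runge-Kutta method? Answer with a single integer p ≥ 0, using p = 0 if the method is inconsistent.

2

b = (19/4, -169/60, -14/15)
c = (0, 2/5, -61/35)
Ac = (0, 0, -2/35)
Σ b_i: 19/4·1 + (-169/60)·1 + (-14/15)·1 = 1 ✓
b·c: (-169/60)·2/5 + (-14/15)·(-61/35) = 1/2 ✓
b·c²: (-169/60)·4/25 + (-14/15)·3721/1225 = -23/7 ≠ 1/3 ⇒ order 2.
b·Ac: (-14/15)·(-2/35) = 4/75 ≠ 1/6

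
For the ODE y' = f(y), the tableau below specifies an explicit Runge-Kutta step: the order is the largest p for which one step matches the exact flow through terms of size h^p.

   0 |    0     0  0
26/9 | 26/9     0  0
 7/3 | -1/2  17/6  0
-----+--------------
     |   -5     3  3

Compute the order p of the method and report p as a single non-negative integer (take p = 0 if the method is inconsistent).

1

b = (-5, 3, 3)
c = (0, 26/9, 7/3)
Ac = (0, 0, 221/27)
Σ b_i: (-5)·1 + 3·1 + 3·1 = 1 ✓
b·c: 3·26/9 + 3·7/3 = 47/3 ≠ 1/2 ⇒ order 1.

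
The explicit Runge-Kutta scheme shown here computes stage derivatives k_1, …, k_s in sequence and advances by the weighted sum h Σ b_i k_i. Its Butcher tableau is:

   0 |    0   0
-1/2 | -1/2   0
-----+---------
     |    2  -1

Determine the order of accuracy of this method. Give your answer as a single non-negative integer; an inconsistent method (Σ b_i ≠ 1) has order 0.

b = (2, -1)
c = (0, -1/2)
Σ b_i: 2·1 + (-1)·1 = 1 ✓
b·c: (-1)·(-1/2) = 1/2 ✓; 2 stages ⇒ order 2.

2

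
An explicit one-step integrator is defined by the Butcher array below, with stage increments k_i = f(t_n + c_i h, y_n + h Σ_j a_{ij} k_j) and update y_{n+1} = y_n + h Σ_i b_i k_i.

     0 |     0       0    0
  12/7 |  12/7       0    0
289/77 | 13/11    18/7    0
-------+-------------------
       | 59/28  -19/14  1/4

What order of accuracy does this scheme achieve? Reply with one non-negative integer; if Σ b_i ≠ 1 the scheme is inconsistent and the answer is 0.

b = (59/28, -19/14, 1/4)
c = (0, 12/7, 289/77)
Ac = (0, 0, 216/49)
Σ b_i: 59/28·1 + (-19/14)·1 + 1/4·1 = 1 ✓
b·c: (-19/14)·12/7 + 1/4·289/77 = -2993/2156 ≠ 1/2 ⇒ order 1.

1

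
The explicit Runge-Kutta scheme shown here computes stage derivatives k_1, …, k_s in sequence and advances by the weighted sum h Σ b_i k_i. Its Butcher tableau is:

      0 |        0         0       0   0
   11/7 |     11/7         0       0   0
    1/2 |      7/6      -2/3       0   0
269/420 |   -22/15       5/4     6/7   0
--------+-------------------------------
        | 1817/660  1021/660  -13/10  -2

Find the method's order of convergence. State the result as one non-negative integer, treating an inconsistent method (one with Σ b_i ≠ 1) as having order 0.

2

b = (1817/660, 1021/660, -13/10, -2)
c = (0, 11/7, 1/2, 269/420)
Ac = (0, 0, -22/21, 67/28)
Σ b_i: 1817/660·1 + 1021/660·1 + (-13/10)·1 + (-2)·1 = 1 ✓
b·c: 1021/660·11/7 + (-13/10)·1/2 + (-2)·269/420 = 1/2 ✓
b·c²: 1021/660·121/49 + (-13/10)·1/4 + (-2)·72361/176400 = 29488/11025 ≠ 1/3 ⇒ order 2.
b·Ac: (-13/10)·(-22/21) + (-2)·67/28 = -719/210 ≠ 1/6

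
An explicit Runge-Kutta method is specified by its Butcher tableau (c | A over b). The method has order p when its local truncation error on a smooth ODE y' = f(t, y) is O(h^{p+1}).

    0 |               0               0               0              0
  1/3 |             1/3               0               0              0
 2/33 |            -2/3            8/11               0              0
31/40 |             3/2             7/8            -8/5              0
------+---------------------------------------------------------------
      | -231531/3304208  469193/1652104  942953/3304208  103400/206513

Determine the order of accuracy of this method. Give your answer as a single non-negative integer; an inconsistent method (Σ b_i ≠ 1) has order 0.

b = (-231531/3304208, 469193/1652104, 942953/3304208, 103400/206513)
c = (0, 1/3, 2/33, 31/40)
Ac = (0, 0, 8/33, 257/1320)
Σ b_i: (-231531/3304208)·1 + 469193/1652104·1 + 942953/3304208·1 + 103400/206513·1 = 1 ✓
b·c: 469193/1652104·1/3 + 942953/3304208·2/33 + 103400/206513·31/40 = 1/2 ✓
b·c²: 469193/1652104·1/9 + 942953/3304208·4/1089 + 103400/206513·961/1600 = 1/3 ✓
b·Ac: 942953/3304208·8/33 + 103400/206513·257/1320 = 1/6 ✓
b·c³: 469193/1652104·1/27 + 942953/3304208·8/35937 + 103400/206513·29791/64000 = 1594023353/6542331840 ≠ 1/4 ⇒ order 3.
b·(c∘Ac): 942953/3304208·16/1089 + 103400/206513·7967/52800 = 1185691/14868936 ≠ 1/8
b·Ac²: 942953/3304208·8/99 + 103400/206513·3979/43560 = 2813083/40889574 ≠ 1/12
b·A²c: 103400/206513·(-64/165) = -120320/619539 ≠ 1/24

3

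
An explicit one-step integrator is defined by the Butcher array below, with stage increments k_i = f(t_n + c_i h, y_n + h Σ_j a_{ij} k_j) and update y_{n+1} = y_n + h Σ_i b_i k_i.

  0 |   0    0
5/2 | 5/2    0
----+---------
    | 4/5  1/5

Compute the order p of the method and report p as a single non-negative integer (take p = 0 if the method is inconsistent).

b = (4/5, 1/5)
c = (0, 5/2)
Σ b_i: 4/5·1 + 1/5·1 = 1 ✓
b·c: 1/5·5/2 = 1/2 ✓; 2 stages ⇒ order 2.

2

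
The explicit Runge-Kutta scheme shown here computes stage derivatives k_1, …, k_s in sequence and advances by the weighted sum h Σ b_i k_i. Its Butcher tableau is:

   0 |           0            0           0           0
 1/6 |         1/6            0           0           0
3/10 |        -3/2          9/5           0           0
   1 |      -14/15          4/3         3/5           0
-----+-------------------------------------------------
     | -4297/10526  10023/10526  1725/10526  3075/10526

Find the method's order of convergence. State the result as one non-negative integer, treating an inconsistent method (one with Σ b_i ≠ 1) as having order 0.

b = (-4297/10526, 10023/10526, 1725/10526, 3075/10526)
c = (0, 1/6, 3/10, 1)
Ac = (0, 0, 3/10, 181/450)
Σ b_i: (-4297/10526)·1 + 10023/10526·1 + 1725/10526·1 + 3075/10526·1 = 1 ✓
b·c: 10023/10526·1/6 + 1725/10526·3/10 + 3075/10526·1 = 1/2 ✓
b·c²: 10023/10526·1/36 + 1725/10526·9/100 + 3075/10526·1 = 1/3 ✓
b·Ac: 1725/10526·3/10 + 3075/10526·181/450 = 1/6 ✓
b·c³: 10023/10526·1/216 + 1725/10526·27/1000 + 3075/10526·1 = 142559/473670 ≠ 1/4 ⇒ order 3.
b·(c∘Ac): 1725/10526·9/100 + 3075/10526·181/450 = 16705/126312 ≠ 1/8
b·Ac²: 1725/10526·1/20 + 3075/10526·1229/13500 = 32957/947340 ≠ 1/12
b·A²c: 3075/10526·9/50 = 1107/21052 ≠ 1/24

3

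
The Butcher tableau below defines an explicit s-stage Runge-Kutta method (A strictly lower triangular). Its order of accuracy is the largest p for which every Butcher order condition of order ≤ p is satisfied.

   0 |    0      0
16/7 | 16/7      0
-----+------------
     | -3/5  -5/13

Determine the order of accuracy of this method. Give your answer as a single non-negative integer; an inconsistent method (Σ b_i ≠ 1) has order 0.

0

b = (-3/5, -5/13)
c = (0, 16/7)
Σ b_i: (-3/5)·1 + (-5/13)·1 = -64/65 ≠ 1 ⇒ order 0.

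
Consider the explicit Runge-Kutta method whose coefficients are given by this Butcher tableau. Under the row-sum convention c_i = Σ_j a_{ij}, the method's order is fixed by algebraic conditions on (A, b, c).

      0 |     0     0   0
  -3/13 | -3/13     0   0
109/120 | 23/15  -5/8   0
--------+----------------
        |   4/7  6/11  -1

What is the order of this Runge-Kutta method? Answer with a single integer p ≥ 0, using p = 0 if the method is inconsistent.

b = (4/7, 6/11, -1)
c = (0, -3/13, 109/120)
Ac = (0, 0, 15/104)
Σ b_i: 4/7·1 + 6/11·1 + (-1)·1 = 9/77 ≠ 1 ⇒ order 0.

0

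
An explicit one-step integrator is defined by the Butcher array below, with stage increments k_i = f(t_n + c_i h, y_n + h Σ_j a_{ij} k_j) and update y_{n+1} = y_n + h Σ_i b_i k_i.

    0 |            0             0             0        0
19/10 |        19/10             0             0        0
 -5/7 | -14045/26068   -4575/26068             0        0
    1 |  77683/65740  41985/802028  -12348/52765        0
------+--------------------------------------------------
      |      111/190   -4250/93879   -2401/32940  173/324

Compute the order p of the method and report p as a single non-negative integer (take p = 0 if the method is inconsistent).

b = (111/190, -4250/93879, -2401/32940, 173/324)
c = (0, 19/10, -5/7, 1)
Ac = (0, 0, -915/2744, 369/1384)
Σ b_i: 111/190·1 + (-4250/93879)·1 + (-2401/32940)·1 + 173/324·1 = 1 ✓
b·c: (-4250/93879)·19/10 + (-2401/32940)·(-5/7) + 173/324·1 = 1/2 ✓
b·c²: (-4250/93879)·361/100 + (-2401/32940)·25/49 + 173/324·1 = 1/3 ✓
b·Ac: (-2401/32940)·(-915/2744) + 173/324·369/1384 = 1/6 ✓
b·c³: (-4250/93879)·6859/1000 + (-2401/32940)·(-125/343) + 173/324·1 = 1/4 ✓
b·(c∘Ac): (-2401/32940)·4575/19208 + 173/324·369/1384 = 1/8 ✓
b·Ac²: (-2401/32940)·(-3477/5488) + 173/324·963/13840 = 1/12 ✓
b·A²c: 173/324·27/346 = 1/24 ✓; 4 stages ⇒ order 4.

4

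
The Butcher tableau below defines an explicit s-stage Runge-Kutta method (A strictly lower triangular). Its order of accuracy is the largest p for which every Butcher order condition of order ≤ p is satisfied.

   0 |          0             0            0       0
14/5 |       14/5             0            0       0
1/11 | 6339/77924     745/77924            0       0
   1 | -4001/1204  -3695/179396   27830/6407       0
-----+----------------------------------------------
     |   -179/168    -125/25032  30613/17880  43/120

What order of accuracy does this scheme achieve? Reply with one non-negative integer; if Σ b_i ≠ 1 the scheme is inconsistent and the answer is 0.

4

b = (-179/168, -125/25032, 30613/17880, 43/120)
c = (0, 14/5, 1/11, 1)
Ac = (0, 0, 149/5566, 29/86)
Σ b_i: (-179/168)·1 + (-125/25032)·1 + 30613/17880·1 + 43/120·1 = 1 ✓
b·c: (-125/25032)·14/5 + 30613/17880·1/11 + 43/120·1 = 1/2 ✓
b·c²: (-125/25032)·196/25 + 30613/17880·1/121 + 43/120·1 = 1/3 ✓
b·Ac: 30613/17880·149/5566 + 43/120·29/86 = 1/6 ✓
b·c³: (-125/25032)·2744/125 + 30613/17880·1/1331 + 43/120·1 = 1/4 ✓
b·(c∘Ac): 30613/17880·149/61226 + 43/120·29/86 = 1/8 ✓
b·Ac²: 30613/17880·1043/13915 + 43/120·(-27/215) = 1/12 ✓
b·A²c: 43/120·5/43 = 1/24 ✓; 4 stages ⇒ order 4.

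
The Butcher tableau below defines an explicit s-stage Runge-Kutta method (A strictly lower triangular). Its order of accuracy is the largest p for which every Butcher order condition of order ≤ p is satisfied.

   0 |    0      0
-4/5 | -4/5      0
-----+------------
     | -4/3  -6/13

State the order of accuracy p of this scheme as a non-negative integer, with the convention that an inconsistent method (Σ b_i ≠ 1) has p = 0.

b = (-4/3, -6/13)
c = (0, -4/5)
Σ b_i: (-4/3)·1 + (-6/13)·1 = -70/39 ≠ 1 ⇒ order 0.

0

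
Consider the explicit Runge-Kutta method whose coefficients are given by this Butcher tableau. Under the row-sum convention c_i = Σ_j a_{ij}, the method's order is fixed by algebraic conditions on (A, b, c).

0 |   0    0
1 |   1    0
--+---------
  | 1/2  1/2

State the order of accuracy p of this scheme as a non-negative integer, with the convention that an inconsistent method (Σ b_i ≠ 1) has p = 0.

2

b = (1/2, 1/2)
c = (0, 1)
Σ b_i: 1/2·1 + 1/2·1 = 1 ✓
b·c: 1/2·1 = 1/2 ✓; 2 stages ⇒ order 2.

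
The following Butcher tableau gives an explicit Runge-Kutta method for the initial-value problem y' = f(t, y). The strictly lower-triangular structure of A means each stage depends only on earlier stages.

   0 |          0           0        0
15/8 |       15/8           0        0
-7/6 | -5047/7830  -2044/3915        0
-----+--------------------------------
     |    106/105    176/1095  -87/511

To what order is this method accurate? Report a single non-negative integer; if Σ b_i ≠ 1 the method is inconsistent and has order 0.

b = (106/105, 176/1095, -87/511)
c = (0, 15/8, -7/6)
Ac = (0, 0, -511/522)
Σ b_i: 106/105·1 + 176/1095·1 + (-87/511)·1 = 1 ✓
b·c: 176/1095·15/8 + (-87/511)·(-7/6) = 1/2 ✓
b·c²: 176/1095·225/64 + (-87/511)·49/36 = 1/3 ✓
b·Ac: (-87/511)·(-511/522) = 1/6 ✓; 3 stages ⇒ order 3.

3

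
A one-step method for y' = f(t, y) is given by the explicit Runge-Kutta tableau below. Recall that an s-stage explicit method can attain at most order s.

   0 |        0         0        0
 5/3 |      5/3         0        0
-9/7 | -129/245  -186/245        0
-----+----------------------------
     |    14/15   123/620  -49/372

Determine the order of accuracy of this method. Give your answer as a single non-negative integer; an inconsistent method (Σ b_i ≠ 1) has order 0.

b = (14/15, 123/620, -49/372)
c = (0, 5/3, -9/7)
Ac = (0, 0, -62/49)
Σ b_i: 14/15·1 + 123/620·1 + (-49/372)·1 = 1 ✓
b·c: 123/620·5/3 + (-49/372)·(-9/7) = 1/2 ✓
b·c²: 123/620·25/9 + (-49/372)·81/49 = 1/3 ✓
b·Ac: (-49/372)·(-62/49) = 1/6 ✓; 3 stages ⇒ order 3.

3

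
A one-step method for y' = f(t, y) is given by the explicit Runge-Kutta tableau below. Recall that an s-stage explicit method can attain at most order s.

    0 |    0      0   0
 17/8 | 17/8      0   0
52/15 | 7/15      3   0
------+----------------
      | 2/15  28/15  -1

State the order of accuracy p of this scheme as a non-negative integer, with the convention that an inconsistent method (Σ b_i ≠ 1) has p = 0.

2

b = (2/15, 28/15, -1)
c = (0, 17/8, 52/15)
Ac = (0, 0, 51/8)
Σ b_i: 2/15·1 + 28/15·1 + (-1)·1 = 1 ✓
b·c: 28/15·17/8 + (-1)·52/15 = 1/2 ✓
b·c²: 28/15·289/64 + (-1)·2704/225 = -12919/3600 ≠ 1/3 ⇒ order 2.
b·Ac: (-1)·51/8 = -51/8 ≠ 1/6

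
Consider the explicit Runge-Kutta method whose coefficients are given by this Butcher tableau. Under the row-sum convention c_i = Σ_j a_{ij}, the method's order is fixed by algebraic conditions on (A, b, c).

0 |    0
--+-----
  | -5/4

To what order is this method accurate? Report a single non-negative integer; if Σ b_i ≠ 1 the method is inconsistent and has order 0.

b = (-5/4)
c = (0)
Σ b_i: (-5/4)·1 = -5/4 ≠ 1 ⇒ order 0.

0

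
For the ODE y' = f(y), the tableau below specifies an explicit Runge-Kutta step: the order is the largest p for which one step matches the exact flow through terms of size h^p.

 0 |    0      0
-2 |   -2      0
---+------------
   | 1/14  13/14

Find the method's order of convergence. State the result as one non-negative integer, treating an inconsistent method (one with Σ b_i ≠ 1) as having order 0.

b = (1/14, 13/14)
c = (0, -2)
Σ b_i: 1/14·1 + 13/14·1 = 1 ✓
b·c: 13/14·(-2) = -13/7 ≠ 1/2 ⇒ order 1.

1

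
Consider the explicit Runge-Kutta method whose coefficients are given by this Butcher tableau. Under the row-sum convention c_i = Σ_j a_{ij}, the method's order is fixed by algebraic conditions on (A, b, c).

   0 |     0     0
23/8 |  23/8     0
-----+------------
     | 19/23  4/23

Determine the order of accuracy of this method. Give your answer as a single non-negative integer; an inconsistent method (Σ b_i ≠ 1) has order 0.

2

b = (19/23, 4/23)
c = (0, 23/8)
Σ b_i: 19/23·1 + 4/23·1 = 1 ✓
b·c: 4/23·23/8 = 1/2 ✓; 2 stages ⇒ order 2.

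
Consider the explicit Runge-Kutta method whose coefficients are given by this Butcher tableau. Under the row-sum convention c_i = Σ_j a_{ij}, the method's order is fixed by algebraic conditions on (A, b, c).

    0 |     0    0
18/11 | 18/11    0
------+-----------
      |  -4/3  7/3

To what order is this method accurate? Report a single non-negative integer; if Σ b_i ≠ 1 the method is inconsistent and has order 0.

1

b = (-4/3, 7/3)
c = (0, 18/11)
Σ b_i: (-4/3)·1 + 7/3·1 = 1 ✓
b·c: 7/3·18/11 = 42/11 ≠ 1/2 ⇒ order 1.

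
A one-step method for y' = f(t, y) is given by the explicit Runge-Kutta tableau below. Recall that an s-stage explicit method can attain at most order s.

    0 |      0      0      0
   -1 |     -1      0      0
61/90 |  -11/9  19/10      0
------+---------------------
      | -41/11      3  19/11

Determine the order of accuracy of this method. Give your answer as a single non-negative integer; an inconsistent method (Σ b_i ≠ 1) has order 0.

1

b = (-41/11, 3, 19/11)
c = (0, -1, 61/90)
Ac = (0, 0, -19/10)
Σ b_i: (-41/11)·1 + 3·1 + 19/11·1 = 1 ✓
b·c: 3·(-1) + 19/11·61/90 = -1811/990 ≠ 1/2 ⇒ order 1.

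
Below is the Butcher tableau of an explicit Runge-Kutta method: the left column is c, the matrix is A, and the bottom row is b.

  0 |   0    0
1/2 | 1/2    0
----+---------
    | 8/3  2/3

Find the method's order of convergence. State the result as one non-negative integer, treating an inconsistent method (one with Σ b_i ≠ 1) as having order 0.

b = (8/3, 2/3)
c = (0, 1/2)
Σ b_i: 8/3·1 + 2/3·1 = 10/3 ≠ 1 ⇒ order 0.

0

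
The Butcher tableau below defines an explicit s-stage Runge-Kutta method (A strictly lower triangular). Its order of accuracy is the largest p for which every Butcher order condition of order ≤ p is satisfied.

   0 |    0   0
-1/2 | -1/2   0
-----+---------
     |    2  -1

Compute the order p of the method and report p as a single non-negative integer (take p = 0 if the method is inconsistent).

b = (2, -1)
c = (0, -1/2)
Σ b_i: 2·1 + (-1)·1 = 1 ✓
b·c: (-1)·(-1/2) = 1/2 ✓; 2 stages ⇒ order 2.

2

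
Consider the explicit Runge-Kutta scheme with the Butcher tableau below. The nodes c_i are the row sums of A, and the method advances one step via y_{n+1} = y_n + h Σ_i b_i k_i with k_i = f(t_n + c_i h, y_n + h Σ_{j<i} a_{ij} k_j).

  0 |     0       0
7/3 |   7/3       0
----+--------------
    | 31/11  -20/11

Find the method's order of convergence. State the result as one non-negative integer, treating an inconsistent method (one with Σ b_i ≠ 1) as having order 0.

b = (31/11, -20/11)
c = (0, 7/3)
Σ b_i: 31/11·1 + (-20/11)·1 = 1 ✓
b·c: (-20/11)·7/3 = -140/33 ≠ 1/2 ⇒ order 1.

1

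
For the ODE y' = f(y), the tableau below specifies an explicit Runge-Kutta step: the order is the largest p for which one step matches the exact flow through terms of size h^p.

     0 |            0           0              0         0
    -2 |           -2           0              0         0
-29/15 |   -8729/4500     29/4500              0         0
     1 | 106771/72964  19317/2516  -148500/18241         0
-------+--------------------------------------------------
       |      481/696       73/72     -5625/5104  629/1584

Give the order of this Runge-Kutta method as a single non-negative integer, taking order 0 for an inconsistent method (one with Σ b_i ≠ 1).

4

b = (481/696, 73/72, -5625/5104, 629/1584)
c = (0, -2, -29/15, 1)
Ac = (0, 0, -29/2250, 483/1258)
Σ b_i: 481/696·1 + 73/72·1 + (-5625/5104)·1 + 629/1584·1 = 1 ✓
b·c: 73/72·(-2) + (-5625/5104)·(-29/15) + 629/1584·1 = 1/2 ✓
b·c²: 73/72·4 + (-5625/5104)·841/225 + 629/1584·1 = 1/3 ✓
b·Ac: (-5625/5104)·(-29/2250) + 629/1584·483/1258 = 1/6 ✓
b·c³: 73/72·(-8) + (-5625/5104)·(-24389/3375) + 629/1584·1 = 1/4 ✓
b·(c∘Ac): (-5625/5104)·841/33750 + 629/1584·483/1258 = 1/8 ✓
b·Ac²: (-5625/5104)·29/1125 + 629/1584·177/629 = 1/12 ✓
b·A²c: 629/1584·66/629 = 1/24 ✓; 4 stages ⇒ order 4.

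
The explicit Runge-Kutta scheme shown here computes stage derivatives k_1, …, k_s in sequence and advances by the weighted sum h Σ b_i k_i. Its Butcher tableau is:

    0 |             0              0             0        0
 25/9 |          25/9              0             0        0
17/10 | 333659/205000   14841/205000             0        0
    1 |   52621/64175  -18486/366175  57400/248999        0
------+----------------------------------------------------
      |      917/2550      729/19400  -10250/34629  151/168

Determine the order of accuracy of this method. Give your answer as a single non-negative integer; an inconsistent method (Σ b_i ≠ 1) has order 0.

b = (917/2550, 729/19400, -10250/34629, 151/168)
c = (0, 25/9, 17/10, 1)
Ac = (0, 0, 1649/8200, 38/151)
Σ b_i: 917/2550·1 + 729/19400·1 + (-10250/34629)·1 + 151/168·1 = 1 ✓
b·c: 729/19400·25/9 + (-10250/34629)·17/10 + 151/168·1 = 1/2 ✓
b·c²: 729/19400·625/81 + (-10250/34629)·289/100 + 151/168·1 = 1/3 ✓
b·Ac: (-10250/34629)·1649/8200 + 151/168·38/151 = 1/6 ✓
b·c³: 729/19400·15625/729 + (-10250/34629)·4913/1000 + 151/168·1 = 1/4 ✓
b·(c∘Ac): (-10250/34629)·28033/82000 + 151/168·38/151 = 1/8 ✓
b·Ac²: (-10250/34629)·1649/2952 + 151/168·376/1359 = 1/12 ✓
b·A²c: 151/168·7/151 = 1/24 ✓; 4 stages ⇒ order 4.

4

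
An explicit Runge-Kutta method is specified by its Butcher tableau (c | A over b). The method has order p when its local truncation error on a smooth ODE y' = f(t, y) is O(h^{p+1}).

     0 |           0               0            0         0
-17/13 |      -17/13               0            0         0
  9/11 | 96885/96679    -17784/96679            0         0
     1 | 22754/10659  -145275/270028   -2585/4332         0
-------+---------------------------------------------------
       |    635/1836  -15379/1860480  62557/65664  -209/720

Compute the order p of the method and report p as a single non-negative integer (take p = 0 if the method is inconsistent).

b = (635/1836, -15379/1860480, 62557/65664, -209/720)
c = (0, -17/13, 9/11, 1)
Ac = (0, 0, 1368/5687, 45/209)
Σ b_i: 635/1836·1 + (-15379/1860480)·1 + 62557/65664·1 + (-209/720)·1 = 1 ✓
b·c: (-15379/1860480)·(-17/13) + 62557/65664·9/11 + (-209/720)·1 = 1/2 ✓
b·c²: (-15379/1860480)·289/169 + 62557/65664·81/121 + (-209/720)·1 = 1/3 ✓
b·Ac: 62557/65664·1368/5687 + (-209/720)·45/209 = 1/6 ✓
b·c³: (-15379/1860480)·(-4913/2197) + 62557/65664·729/1331 + (-209/720)·1 = 1/4 ✓
b·(c∘Ac): 62557/65664·12312/62557 + (-209/720)·45/209 = 1/8 ✓
b·Ac²: 62557/65664·(-23256/73931) + (-209/720)·(-3585/2717) = 1/12 ✓
b·A²c: (-209/720)·(-30/209) = 1/24 ✓; 4 stages ⇒ order 4.

4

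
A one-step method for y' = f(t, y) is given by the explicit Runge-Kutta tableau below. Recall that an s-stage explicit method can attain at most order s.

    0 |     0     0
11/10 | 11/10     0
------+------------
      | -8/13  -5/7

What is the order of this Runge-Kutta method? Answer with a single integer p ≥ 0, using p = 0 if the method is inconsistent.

0

b = (-8/13, -5/7)
c = (0, 11/10)
Σ b_i: (-8/13)·1 + (-5/7)·1 = -121/91 ≠ 1 ⇒ order 0.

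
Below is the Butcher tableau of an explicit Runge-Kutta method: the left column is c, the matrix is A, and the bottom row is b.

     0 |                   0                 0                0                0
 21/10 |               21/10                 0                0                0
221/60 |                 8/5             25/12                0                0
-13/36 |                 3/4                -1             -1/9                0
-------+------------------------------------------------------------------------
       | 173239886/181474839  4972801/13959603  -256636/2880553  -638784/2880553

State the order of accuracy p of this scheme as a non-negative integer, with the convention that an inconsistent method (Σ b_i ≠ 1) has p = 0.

b = (173239886/181474839, 4972801/13959603, -256636/2880553, -638784/2880553)
c = (0, 21/10, 221/60, -13/36)
Ac = (0, 0, 35/8, -271/108)
Σ b_i: 173239886/181474839·1 + 4972801/13959603·1 + (-256636/2880553)·1 + (-638784/2880553)·1 = 1 ✓
b·c: 4972801/13959603·21/10 + (-256636/2880553)·221/60 + (-638784/2880553)·(-13/36) = 1/2 ✓
b·c²: 4972801/13959603·441/100 + (-256636/2880553)·48841/3600 + (-638784/2880553)·169/1296 = 1/3 ✓
b·Ac: (-256636/2880553)·35/8 + (-638784/2880553)·(-271/108) = 1/6 ✓
b·c³: 4972801/13959603·9261/1000 + (-256636/2880553)·10793861/216000 + (-638784/2880553)·(-2197/46656) = -8203190131/7179224400 ≠ 1/4 ⇒ order 3.
b·(c∘Ac): (-256636/2880553)·1547/96 + (-638784/2880553)·3523/3888 = -78331537/47861496 ≠ 1/8
b·Ac²: (-256636/2880553)·147/16 + (-638784/2880553)·(-7669/1296) = 3938183/7976916 ≠ 1/12
b·A²c: (-638784/2880553)·(-35/72) = 310520/2880553 ≠ 1/24

3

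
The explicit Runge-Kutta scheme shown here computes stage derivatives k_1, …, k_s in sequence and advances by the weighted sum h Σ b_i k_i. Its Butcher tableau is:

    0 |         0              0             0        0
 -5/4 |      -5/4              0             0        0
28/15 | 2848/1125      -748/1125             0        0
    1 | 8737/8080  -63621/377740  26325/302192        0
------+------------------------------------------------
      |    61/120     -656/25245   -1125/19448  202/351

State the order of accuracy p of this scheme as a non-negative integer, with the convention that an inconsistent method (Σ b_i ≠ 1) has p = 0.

4

b = (61/120, -656/25245, -1125/19448, 202/351)
c = (0, -5/4, 28/15, 1)
Ac = (0, 0, 187/225, 603/1616)
Σ b_i: 61/120·1 + (-656/25245)·1 + (-1125/19448)·1 + 202/351·1 = 1 ✓
b·c: (-656/25245)·(-5/4) + (-1125/19448)·28/15 + 202/351·1 = 1/2 ✓
b·c²: (-656/25245)·25/16 + (-1125/19448)·784/225 + 202/351·1 = 1/3 ✓
b·Ac: (-1125/19448)·187/225 + 202/351·603/1616 = 1/6 ✓
b·c³: (-656/25245)·(-125/64) + (-1125/19448)·21952/3375 + 202/351·1 = 1/4 ✓
b·(c∘Ac): (-1125/19448)·5236/3375 + 202/351·603/1616 = 1/8 ✓
b·Ac²: (-1125/19448)·(-187/180) + 202/351·261/6464 = 1/12 ✓
b·A²c: 202/351·117/1616 = 1/24 ✓; 4 stages ⇒ order 4.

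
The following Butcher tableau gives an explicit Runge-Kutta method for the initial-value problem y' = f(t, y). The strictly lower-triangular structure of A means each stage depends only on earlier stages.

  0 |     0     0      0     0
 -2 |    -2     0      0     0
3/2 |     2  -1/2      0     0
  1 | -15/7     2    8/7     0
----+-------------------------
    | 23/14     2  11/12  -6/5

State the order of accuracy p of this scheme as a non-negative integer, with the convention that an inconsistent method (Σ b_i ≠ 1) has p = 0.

b = (23/14, 2, 11/12, -6/5)
c = (0, -2, 3/2, 1)
Ac = (0, 0, 1, -16/7)
Σ b_i: 23/14·1 + 2·1 + 11/12·1 + (-6/5)·1 = 1411/420 ≠ 1 ⇒ order 0.

0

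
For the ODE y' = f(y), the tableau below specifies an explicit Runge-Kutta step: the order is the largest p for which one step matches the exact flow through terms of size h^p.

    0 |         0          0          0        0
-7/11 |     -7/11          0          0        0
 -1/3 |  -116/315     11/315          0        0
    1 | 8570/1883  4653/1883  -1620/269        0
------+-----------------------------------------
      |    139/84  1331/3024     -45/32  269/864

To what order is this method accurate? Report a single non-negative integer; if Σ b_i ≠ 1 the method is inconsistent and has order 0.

4

b = (139/84, 1331/3024, -45/32, 269/864)
c = (0, -7/11, -1/3, 1)
Ac = (0, 0, -1/45, 117/269)
Σ b_i: 139/84·1 + 1331/3024·1 + (-45/32)·1 + 269/864·1 = 1 ✓
b·c: 1331/3024·(-7/11) + (-45/32)·(-1/3) + 269/864·1 = 1/2 ✓
b·c²: 1331/3024·49/121 + (-45/32)·1/9 + 269/864·1 = 1/3 ✓
b·Ac: (-45/32)·(-1/45) + 269/864·117/269 = 1/6 ✓
b·c³: 1331/3024·(-343/1331) + (-45/32)·(-1/27) + 269/864·1 = 1/4 ✓
b·(c∘Ac): (-45/32)·1/135 + 269/864·117/269 = 1/8 ✓
b·Ac²: (-45/32)·7/495 + 269/864·981/2959 = 1/12 ✓
b·A²c: 269/864·36/269 = 1/24 ✓; 4 stages ⇒ order 4.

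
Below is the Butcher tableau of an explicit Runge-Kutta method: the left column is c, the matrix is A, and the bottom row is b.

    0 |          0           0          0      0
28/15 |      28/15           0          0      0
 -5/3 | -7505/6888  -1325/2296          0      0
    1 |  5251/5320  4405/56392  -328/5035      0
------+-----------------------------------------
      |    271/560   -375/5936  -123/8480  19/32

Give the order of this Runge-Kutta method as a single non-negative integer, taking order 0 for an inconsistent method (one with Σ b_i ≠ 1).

4

b = (271/560, -375/5936, -123/8480, 19/32)
c = (0, 28/15, -5/3, 1)
Ac = (0, 0, -265/246, 29/114)
Σ b_i: 271/560·1 + (-375/5936)·1 + (-123/8480)·1 + 19/32·1 = 1 ✓
b·c: (-375/5936)·28/15 + (-123/8480)·(-5/3) + 19/32·1 = 1/2 ✓
b·c²: (-375/5936)·784/225 + (-123/8480)·25/9 + 19/32·1 = 1/3 ✓
b·Ac: (-123/8480)·(-265/246) + 19/32·29/114 = 1/6 ✓
b·c³: (-375/5936)·21952/3375 + (-123/8480)·(-125/27) + 19/32·1 = 1/4 ✓
b·(c∘Ac): (-123/8480)·1325/738 + 19/32·29/114 = 1/8 ✓
b·Ac²: (-123/8480)·(-742/369) + 19/32·26/285 = 1/12 ✓
b·A²c: 19/32·4/57 = 1/24 ✓; 4 stages ⇒ order 4.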